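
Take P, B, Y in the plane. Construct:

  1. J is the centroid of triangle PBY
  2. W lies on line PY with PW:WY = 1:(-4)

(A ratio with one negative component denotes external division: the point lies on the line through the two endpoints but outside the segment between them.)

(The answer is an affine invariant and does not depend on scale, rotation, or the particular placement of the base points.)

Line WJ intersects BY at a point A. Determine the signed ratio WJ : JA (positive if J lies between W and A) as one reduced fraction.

WJ:JA = 3

Work in coordinates with P = (0, 0), B = (1, 0), Y = (0, 1).
1. J is the centroid of triangle PBY ⇒ J = (1/3, 1/3)
2. W lies on line PY with PW:WY = 1:(-4) ⇒ W = (0, -1/3)
line WJ meets BY at A = (4/9, 5/9)
J = W + t·(A−W) with t = 3/4, so WJ:JA = 3/4:1/4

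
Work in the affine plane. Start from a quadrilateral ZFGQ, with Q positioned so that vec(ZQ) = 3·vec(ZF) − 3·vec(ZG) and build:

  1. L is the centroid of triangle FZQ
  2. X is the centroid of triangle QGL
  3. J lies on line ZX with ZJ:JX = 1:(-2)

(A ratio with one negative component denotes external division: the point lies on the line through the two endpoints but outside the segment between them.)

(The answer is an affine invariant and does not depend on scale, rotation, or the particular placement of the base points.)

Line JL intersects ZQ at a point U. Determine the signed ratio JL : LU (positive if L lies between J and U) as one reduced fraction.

Assign Z = (0, 0), F = (1, 0), G = (0, 1), Q = (3, -3) — the answer is frame-independent, so this choice is without loss of generality.
1. L is the centroid of triangle FZQ ⇒ L = (4/3, -1)
2. X is the centroid of triangle QGL ⇒ X = (13/9, -1)
3. J lies on line ZX with ZJ:JX = 1:(-2) ⇒ J = (-13/9, 1)
line JL meets ZQ at U = (1/7, -1/7)
L = J + t·(U−J) with t = 7/4, so JL:LU = 7/4:-3/4

JL:LU = -7/3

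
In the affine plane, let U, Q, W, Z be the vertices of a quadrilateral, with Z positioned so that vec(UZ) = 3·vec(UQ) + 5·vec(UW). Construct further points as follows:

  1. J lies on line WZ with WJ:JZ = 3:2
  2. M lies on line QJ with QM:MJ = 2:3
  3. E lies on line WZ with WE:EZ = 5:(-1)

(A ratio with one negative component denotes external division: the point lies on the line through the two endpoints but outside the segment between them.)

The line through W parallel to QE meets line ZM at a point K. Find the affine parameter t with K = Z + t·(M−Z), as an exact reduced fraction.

Work in coordinates with U = (0, 0), Q = (1, 0), W = (0, 1), Z = (3, 5).
1. J lies on line WZ with WJ:JZ = 3:2 ⇒ J = (9/5, 17/5)
2. M lies on line QJ with QM:MJ = 2:3 ⇒ M = (33/25, 34/25)
3. E lies on line WZ with WE:EZ = 5:(-1) ⇒ E = (15/4, 6)
through W parallel to QE: direction (11/4, 6); meets ZM at K = (-165, -359)
K = Z + t·(M−Z) with t = 100

t = 100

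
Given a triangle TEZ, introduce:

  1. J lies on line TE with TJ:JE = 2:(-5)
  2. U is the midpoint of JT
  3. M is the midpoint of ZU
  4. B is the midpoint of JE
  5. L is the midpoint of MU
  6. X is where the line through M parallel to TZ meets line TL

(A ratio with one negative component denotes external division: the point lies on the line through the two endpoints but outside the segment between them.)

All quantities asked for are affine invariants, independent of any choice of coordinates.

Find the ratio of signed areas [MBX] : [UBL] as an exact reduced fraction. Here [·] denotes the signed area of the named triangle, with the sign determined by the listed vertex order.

[MBX]:[UBL] = -8/9

Choose coordinates T = (0, 0), E = (1, 0), Z = (0, 1).
1. J lies on line TE with TJ:JE = 2:(-5) ⇒ J = (-2/3, 0)
2. U is the midpoint of JT ⇒ U = (-1/3, 0)
3. M is the midpoint of ZU ⇒ M = (-1/6, 1/2)
4. B is the midpoint of JE ⇒ B = (1/6, 0)
5. L is the midpoint of MU ⇒ L = (-1/4, 1/4)
6. X is where the line through M parallel to TZ meets line TL ⇒ X = (-1/6, 1/6)
2·[MBX] = -1/9, 2·[UBL] = 1/8
[MBX]:[UBL] = -1/9:1/8 = -8/9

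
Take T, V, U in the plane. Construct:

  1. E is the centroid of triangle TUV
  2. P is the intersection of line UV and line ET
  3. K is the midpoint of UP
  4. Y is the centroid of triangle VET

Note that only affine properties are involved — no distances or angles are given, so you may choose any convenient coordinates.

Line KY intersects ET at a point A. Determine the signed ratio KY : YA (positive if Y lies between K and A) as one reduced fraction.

Assign T = (0, 0), V = (1, 0), U = (0, 1) — the answer is frame-independent, so this choice is without loss of generality.
1. E is the centroid of triangle TUV ⇒ E = (1/3, 1/3)
2. P is the intersection of line UV and line ET ⇒ P = (1/2, 1/2)
3. K is the midpoint of UP ⇒ K = (1/4, 3/4)
4. Y is the centroid of triangle VET ⇒ Y = (4/9, 1/9)
line KY meets ET at A = (11/30, 11/30)
Y = K + t·(A−K) with t = 5/3, so KY:YA = 5/3:-2/3

KY:YA = -5/2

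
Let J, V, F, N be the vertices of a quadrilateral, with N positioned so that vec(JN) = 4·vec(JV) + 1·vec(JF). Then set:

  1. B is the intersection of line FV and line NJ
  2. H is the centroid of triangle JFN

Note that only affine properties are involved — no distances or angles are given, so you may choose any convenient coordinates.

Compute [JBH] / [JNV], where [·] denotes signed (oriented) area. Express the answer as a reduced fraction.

[JBH]:[JNV] = -4/15

Set J = (0, 0), V = (1, 0), F = (0, 1), N = (4, 1); any affine frame gives the same invariant.
1. B is the intersection of line FV and line NJ ⇒ B = (4/5, 1/5)
2. H is the centroid of triangle JFN ⇒ H = (4/3, 2/3)
2·[JBH] = 4/15, 2·[JNV] = -1
[JBH]:[JNV] = 4/15:-1 = -4/15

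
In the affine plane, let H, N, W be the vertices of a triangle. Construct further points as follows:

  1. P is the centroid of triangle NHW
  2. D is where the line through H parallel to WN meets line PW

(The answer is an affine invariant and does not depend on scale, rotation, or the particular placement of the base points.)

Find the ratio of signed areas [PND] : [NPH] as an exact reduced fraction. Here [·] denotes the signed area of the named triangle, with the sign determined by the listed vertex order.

Choose coordinates H = (0, 0), N = (1, 0), W = (0, 1).
1. P is the centroid of triangle NHW ⇒ P = (1/3, 1/3)
2. D is where the line through H parallel to WN meets line PW ⇒ D = (1, -1)
2·[PND] = -2/3, 2·[NPH] = 1/3
[PND]:[NPH] = -2/3:1/3 = -2

[PND]:[NPH] = -2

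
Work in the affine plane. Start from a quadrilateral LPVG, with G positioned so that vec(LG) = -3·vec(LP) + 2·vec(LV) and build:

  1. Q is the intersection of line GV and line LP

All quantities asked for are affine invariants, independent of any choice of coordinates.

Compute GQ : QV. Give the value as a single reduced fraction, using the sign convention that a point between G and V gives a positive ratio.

GQ:QV = -2

Choose coordinates L = (0, 0), P = (1, 0), V = (0, 1), G = (-3, 2).
1. Q is the intersection of line GV and line LP ⇒ Q = (3, 0)
Q = G + t·(V−G) with t = 2, so GQ:QV = t:(1−t) = 2:-1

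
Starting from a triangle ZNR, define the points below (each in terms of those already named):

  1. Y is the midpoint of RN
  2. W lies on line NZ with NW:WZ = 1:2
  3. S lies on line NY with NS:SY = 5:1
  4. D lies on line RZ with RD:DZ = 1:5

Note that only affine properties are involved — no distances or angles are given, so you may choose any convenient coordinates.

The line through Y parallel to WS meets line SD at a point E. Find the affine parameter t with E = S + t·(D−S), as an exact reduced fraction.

t = 2/15

Assign Z = (0, 0), N = (1, 0), R = (0, 1) — the answer is frame-independent, so this choice is without loss of generality.
1. Y is the midpoint of RN ⇒ Y = (1/2, 1/2)
2. W lies on line NZ with NW:WZ = 1:2 ⇒ W = (2/3, 0)
3. S lies on line NY with NS:SY = 5:1 ⇒ S = (7/12, 5/12)
4. D lies on line RZ with RD:DZ = 1:5 ⇒ D = (0, 5/6)
through Y parallel to WS: direction (-1/12, 5/12); meets SD at E = (91/180, 17/36)
E = S + t·(D−S) with t = 2/15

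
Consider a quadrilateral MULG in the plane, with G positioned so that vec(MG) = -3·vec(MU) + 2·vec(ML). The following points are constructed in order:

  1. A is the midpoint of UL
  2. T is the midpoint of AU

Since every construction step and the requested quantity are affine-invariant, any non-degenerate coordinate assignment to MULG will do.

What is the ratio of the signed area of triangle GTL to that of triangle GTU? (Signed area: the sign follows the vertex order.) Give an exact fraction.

Assign M = (0, 0), U = (1, 0), L = (0, 1), G = (-3, 2) — the answer is frame-independent, so this choice is without loss of generality.
1. A is the midpoint of UL ⇒ A = (1/2, 1/2)
2. T is the midpoint of AU ⇒ T = (3/4, 1/4)
2·[GTL] = 3/2, 2·[GTU] = -1/2
[GTL]:[GTU] = 3/2:-1/2 = -3

[GTL]:[GTU] = -3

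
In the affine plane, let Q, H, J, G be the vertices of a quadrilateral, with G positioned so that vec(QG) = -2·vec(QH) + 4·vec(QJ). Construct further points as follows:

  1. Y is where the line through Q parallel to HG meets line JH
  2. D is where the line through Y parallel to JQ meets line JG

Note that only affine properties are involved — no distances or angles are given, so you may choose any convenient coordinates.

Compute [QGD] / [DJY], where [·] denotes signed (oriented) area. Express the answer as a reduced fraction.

[QGD]:[DJY] = -2/9

Set Q = (0, 0), H = (1, 0), J = (0, 1), G = (-2, 4); any affine frame gives the same invariant.
1. Y is where the line through Q parallel to HG meets line JH ⇒ Y = (-3, 4)
2. D is where the line through Y parallel to JQ meets line JG ⇒ D = (-3, 11/2)
2·[QGD] = 1, 2·[DJY] = -9/2
[QGD]:[DJY] = 1:-9/2 = -2/9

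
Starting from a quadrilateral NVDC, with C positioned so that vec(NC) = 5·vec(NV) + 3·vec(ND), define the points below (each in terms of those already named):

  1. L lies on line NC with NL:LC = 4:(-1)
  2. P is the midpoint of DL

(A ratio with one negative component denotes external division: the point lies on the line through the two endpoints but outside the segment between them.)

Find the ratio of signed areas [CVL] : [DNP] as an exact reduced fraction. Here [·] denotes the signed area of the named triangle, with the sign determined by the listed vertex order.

[CVL]:[DNP] = 3/10

Choose coordinates N = (0, 0), V = (1, 0), D = (0, 1), C = (5, 3).
1. L lies on line NC with NL:LC = 4:(-1) ⇒ L = (20/3, 4)
2. P is the midpoint of DL ⇒ P = (10/3, 5/2)
2·[CVL] = 1, 2·[DNP] = 10/3
[CVL]:[DNP] = 1:10/3 = 3/10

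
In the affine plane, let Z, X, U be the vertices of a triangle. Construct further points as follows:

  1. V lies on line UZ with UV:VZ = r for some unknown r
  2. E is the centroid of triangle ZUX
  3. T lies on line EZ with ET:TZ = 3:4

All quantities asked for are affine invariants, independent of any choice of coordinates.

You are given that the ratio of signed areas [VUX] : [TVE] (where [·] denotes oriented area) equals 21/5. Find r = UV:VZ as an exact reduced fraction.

Work in coordinates with Z = (0, 0), X = (1, 0), U = (0, 1).
1. With UV:VZ = r, write λ = r/(r+1) so V = U + λ·(Z−U); V is affine-linear in λ
2. E is the centroid of triangle ZUX ⇒ E = (1/3, 1/3)
3. T lies on line EZ with ET:TZ = 3:4 ⇒ T = (4/21, 4/21)
Every point depending on V is an affine combination of V and λ-independent points, so each such coordinate is linear in λ; the λ² term in each signed area is a multiple of (Z−U)×(Z−U) = 0, so 2·[VUX] and 2·[TVE] are each linear in λ. Evaluating at λ=0 and λ=1:
  2·[VUX] = −λ,   2·[TVE] = 1/7·λ − 1/7
So [VUX]:[TVE] = (−λ) / (1/7·λ − 1/7). Setting this equal to 21/5:
  −λ = 21/5·(1/7·λ − 1/7)  ⇒  λ = 3/8
Then r = λ/(1−λ) = (3/8)/(5/8) = 3/5. Check: with r = 3/5, V = (0, 5/8) and [VUX]:[TVE] = 21/5 as required.

r = 3/5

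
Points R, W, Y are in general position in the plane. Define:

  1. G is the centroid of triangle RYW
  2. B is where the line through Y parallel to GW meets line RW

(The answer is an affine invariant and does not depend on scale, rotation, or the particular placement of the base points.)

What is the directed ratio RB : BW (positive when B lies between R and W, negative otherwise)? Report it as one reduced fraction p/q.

RB:BW = -2

Assign R = (0, 0), W = (1, 0), Y = (0, 1) — the answer is frame-independent, so this choice is without loss of generality.
1. G is the centroid of triangle RYW ⇒ G = (1/3, 1/3)
2. B is where the line through Y parallel to GW meets line RW ⇒ B = (2, 0)
B = R + t·(W−R) with t = 2, so RB:BW = t:(1−t) = 2:-1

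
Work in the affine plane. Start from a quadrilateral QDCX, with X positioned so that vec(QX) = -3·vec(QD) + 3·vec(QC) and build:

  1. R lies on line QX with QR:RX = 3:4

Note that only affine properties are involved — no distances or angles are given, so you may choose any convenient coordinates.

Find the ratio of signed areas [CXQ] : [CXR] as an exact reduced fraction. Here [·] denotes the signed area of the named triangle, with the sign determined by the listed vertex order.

Assign Q = (0, 0), D = (1, 0), C = (0, 1), X = (-3, 3) — the answer is frame-independent, so this choice is without loss of generality.
1. R lies on line QX with QR:RX = 3:4 ⇒ R = (-9/7, 9/7)
2·[CXQ] = 3, 2·[CXR] = 12/7
[CXQ]:[CXR] = 3:12/7 = 7/4

[CXQ]:[CXR] = 7/4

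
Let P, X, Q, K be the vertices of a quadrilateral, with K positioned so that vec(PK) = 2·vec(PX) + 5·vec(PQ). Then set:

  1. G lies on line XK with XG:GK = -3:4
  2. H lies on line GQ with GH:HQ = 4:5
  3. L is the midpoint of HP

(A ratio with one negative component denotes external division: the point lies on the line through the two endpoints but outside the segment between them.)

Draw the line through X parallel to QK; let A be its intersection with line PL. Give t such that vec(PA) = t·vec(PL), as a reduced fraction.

Work in coordinates with P = (0, 0), X = (1, 0), Q = (0, 1), K = (2, 5).
1. G lies on line XK with XG:GK = -3:4 ⇒ G = (-2, -15)
2. H lies on line GQ with GH:HQ = 4:5 ⇒ H = (-10/9, -71/9)
3. L is the midpoint of HP ⇒ L = (-5/9, -71/18)
through X parallel to QK: direction (2, 4); meets PL at A = (-20/51, -142/51)
A = P + t·(L−P) with t = 12/17

t = 12/17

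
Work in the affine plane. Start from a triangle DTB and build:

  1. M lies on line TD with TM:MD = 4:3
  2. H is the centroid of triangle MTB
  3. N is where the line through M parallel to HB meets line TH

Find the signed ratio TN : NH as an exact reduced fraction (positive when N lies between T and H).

TN:NH = -2

Work in coordinates with D = (0, 0), T = (1, 0), B = (0, 1).
1. M lies on line TD with TM:MD = 4:3 ⇒ M = (3/7, 0)
2. H is the centroid of triangle MTB ⇒ H = (10/21, 1/3)
3. N is where the line through M parallel to HB meets line TH ⇒ N = (-1/21, 2/3)
N = T + t·(H−T) with t = 2, so TN:NH = t:(1−t) = 2:-1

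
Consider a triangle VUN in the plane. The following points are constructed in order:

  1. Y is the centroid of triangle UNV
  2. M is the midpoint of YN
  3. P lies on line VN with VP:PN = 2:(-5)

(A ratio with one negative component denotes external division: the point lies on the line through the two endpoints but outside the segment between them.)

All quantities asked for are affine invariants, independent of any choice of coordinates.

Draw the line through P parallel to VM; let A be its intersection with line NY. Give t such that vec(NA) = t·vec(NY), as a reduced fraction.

Choose coordinates V = (0, 0), U = (1, 0), N = (0, 1).
1. Y is the centroid of triangle UNV ⇒ Y = (1/3, 1/3)
2. M is the midpoint of YN ⇒ M = (1/6, 2/3)
3. P lies on line VN with VP:PN = 2:(-5) ⇒ P = (0, -2/3)
through P parallel to VM: direction (1/6, 2/3); meets NY at A = (5/18, 4/9)
A = N + t·(Y−N) with t = 5/6

t = 5/6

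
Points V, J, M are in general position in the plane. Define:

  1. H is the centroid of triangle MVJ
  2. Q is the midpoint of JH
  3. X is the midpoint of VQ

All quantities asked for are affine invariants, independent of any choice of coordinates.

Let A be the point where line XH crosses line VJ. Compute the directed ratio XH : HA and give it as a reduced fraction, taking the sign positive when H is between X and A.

Work in coordinates with V = (0, 0), J = (1, 0), M = (0, 1).
1. H is the centroid of triangle MVJ ⇒ H = (1/3, 1/3)
2. Q is the midpoint of JH ⇒ Q = (2/3, 1/6)
3. X is the midpoint of VQ ⇒ X = (1/3, 1/12)
line XH meets VJ at A = (1/3, 0)
H = X + t·(A−X) with t = -3, so XH:HA = -3:4

XH:HA = -3/4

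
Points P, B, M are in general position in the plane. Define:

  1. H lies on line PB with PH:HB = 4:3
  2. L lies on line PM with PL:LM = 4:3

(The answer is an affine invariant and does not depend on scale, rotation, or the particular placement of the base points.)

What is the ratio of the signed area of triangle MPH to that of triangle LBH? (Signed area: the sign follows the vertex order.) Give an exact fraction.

Assign P = (0, 0), B = (1, 0), M = (0, 1) — the answer is frame-independent, so this choice is without loss of generality.
1. H lies on line PB with PH:HB = 4:3 ⇒ H = (4/7, 0)
2. L lies on line PM with PL:LM = 4:3 ⇒ L = (0, 4/7)
2·[MPH] = 4/7, 2·[LBH] = -12/49
[MPH]:[LBH] = 4/7:-12/49 = -7/3

[MPH]:[LBH] = -7/3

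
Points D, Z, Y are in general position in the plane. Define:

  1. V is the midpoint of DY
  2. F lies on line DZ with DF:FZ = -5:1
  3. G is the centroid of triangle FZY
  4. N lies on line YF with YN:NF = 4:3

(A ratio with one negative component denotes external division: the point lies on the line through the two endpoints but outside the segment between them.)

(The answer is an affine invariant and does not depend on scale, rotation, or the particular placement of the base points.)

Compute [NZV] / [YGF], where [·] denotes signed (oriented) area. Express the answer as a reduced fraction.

Work in coordinates with D = (0, 0), Z = (1, 0), Y = (0, 1).
1. V is the midpoint of DY ⇒ V = (0, 1/2)
2. F lies on line DZ with DF:FZ = -5:1 ⇒ F = (5/4, 0)
3. G is the centroid of triangle FZY ⇒ G = (3/4, 1/3)
4. N lies on line YF with YN:NF = 4:3 ⇒ N = (5/7, 3/7)
2·[NZV] = -2/7, 2·[YGF] = 1/12
[NZV]:[YGF] = -2/7:1/12 = -24/7

[NZV]:[YGF] = -24/7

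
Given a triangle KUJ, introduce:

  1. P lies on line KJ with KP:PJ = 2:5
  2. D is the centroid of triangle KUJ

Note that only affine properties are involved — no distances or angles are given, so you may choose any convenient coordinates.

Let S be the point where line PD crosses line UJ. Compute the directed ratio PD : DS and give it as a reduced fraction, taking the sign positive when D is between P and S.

Set K = (0, 0), U = (1, 0), J = (0, 1); any affine frame gives the same invariant.
1. P lies on line KJ with KP:PJ = 2:5 ⇒ P = (0, 2/7)
2. D is the centroid of triangle KUJ ⇒ D = (1/3, 1/3)
line PD meets UJ at S = (5/8, 3/8)
D = P + t·(S−P) with t = 8/15, so PD:DS = 8/15:7/15

PD:DS = 8/7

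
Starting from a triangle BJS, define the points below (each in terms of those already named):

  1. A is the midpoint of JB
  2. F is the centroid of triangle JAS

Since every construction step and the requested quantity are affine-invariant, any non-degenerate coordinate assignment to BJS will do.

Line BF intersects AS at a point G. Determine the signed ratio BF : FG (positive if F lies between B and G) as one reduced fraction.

BF:FG = -4

Assign B = (0, 0), J = (1, 0), S = (0, 1) — the answer is frame-independent, so this choice is without loss of generality.
1. A is the midpoint of JB ⇒ A = (1/2, 0)
2. F is the centroid of triangle JAS ⇒ F = (1/2, 1/3)
line BF meets AS at G = (3/8, 1/4)
F = B + t·(G−B) with t = 4/3, so BF:FG = 4/3:-1/3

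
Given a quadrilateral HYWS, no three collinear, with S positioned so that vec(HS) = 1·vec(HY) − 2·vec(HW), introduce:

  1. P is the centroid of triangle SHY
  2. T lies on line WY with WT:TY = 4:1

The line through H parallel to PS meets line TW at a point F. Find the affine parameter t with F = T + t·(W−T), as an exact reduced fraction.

Work in coordinates with H = (0, 0), Y = (1, 0), W = (0, 1), S = (1, -2).
1. P is the centroid of triangle SHY ⇒ P = (2/3, -2/3)
2. T lies on line WY with WT:TY = 4:1 ⇒ T = (4/5, 1/5)
through H parallel to PS: direction (1/3, -4/3); meets TW at F = (-1/3, 4/3)
F = T + t·(W−T) with t = 17/12

t = 17/12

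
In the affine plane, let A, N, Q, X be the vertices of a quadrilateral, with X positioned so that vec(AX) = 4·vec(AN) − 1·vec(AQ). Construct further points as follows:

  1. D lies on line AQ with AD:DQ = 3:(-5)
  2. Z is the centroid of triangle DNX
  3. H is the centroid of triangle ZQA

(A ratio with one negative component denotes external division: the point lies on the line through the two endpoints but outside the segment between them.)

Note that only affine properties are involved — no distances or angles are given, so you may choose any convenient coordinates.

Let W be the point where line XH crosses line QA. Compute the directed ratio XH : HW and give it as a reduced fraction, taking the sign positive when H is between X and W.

XH:HW = 31/5

Assign A = (0, 0), N = (1, 0), Q = (0, 1), X = (4, -1) — the answer is frame-independent, so this choice is without loss of generality.
1. D lies on line AQ with AD:DQ = 3:(-5) ⇒ D = (0, -3/2)
2. Z is the centroid of triangle DNX ⇒ Z = (5/3, -5/6)
3. H is the centroid of triangle ZQA ⇒ H = (5/9, 1/18)
line XH meets QA at W = (0, 7/31)
H = X + t·(W−X) with t = 31/36, so XH:HW = 31/36:5/36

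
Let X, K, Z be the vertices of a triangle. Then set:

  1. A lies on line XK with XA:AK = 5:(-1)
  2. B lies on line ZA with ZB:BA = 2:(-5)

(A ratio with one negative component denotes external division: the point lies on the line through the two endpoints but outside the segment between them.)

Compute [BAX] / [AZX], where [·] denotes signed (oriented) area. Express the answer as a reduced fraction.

Set X = (0, 0), K = (1, 0), Z = (0, 1); any affine frame gives the same invariant.
1. A lies on line XK with XA:AK = 5:(-1) ⇒ A = (5/4, 0)
2. B lies on line ZA with ZB:BA = 2:(-5) ⇒ B = (-5/6, 5/3)
2·[BAX] = -25/12, 2·[AZX] = 5/4
[BAX]:[AZX] = -25/12:5/4 = -5/3

[BAX]:[AZX] = -5/3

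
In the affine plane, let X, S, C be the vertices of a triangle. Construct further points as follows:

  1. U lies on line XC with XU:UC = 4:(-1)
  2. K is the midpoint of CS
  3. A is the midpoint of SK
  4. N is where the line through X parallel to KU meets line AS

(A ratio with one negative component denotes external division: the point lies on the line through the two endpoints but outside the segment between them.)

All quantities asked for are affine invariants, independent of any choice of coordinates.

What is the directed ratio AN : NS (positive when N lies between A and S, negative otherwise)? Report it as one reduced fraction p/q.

Choose coordinates X = (0, 0), S = (1, 0), C = (0, 1).
1. U lies on line XC with XU:UC = 4:(-1) ⇒ U = (0, 4/3)
2. K is the midpoint of CS ⇒ K = (1/2, 1/2)
3. A is the midpoint of SK ⇒ A = (3/4, 1/4)
4. N is where the line through X parallel to KU meets line AS ⇒ N = (-3/2, 5/2)
N = A + t·(S−A) with t = -9, so AN:NS = t:(1−t) = -9:10

AN:NS = -9/10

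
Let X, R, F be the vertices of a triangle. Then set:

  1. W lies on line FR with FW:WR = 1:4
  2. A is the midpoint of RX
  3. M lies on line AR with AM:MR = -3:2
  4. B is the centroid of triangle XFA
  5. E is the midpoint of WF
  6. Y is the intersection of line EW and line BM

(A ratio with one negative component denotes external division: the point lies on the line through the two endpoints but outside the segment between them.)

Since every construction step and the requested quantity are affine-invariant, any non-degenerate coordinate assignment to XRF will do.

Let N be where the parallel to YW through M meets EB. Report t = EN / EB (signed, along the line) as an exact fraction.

t = -2

Assign X = (0, 0), R = (1, 0), F = (0, 1) — the answer is frame-independent, so this choice is without loss of generality.
1. W lies on line FR with FW:WR = 1:4 ⇒ W = (1/5, 4/5)
2. A is the midpoint of RX ⇒ A = (1/2, 0)
3. M lies on line AR with AM:MR = -3:2 ⇒ M = (2, 0)
4. B is the centroid of triangle XFA ⇒ B = (1/6, 1/3)
5. E is the midpoint of WF ⇒ E = (1/10, 9/10)
6. Y is the intersection of line EW and line BM ⇒ Y = (7/9, 2/9)
through M parallel to YW: direction (-26/45, 26/45); meets EB at N = (-1/30, 61/30)
N = E + t·(B−E) with t = -2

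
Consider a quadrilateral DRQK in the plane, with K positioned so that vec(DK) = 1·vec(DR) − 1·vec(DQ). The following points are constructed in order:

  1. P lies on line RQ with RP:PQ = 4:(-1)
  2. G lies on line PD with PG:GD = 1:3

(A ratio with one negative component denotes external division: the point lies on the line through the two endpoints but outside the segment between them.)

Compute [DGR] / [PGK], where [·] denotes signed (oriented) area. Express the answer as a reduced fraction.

[DGR]:[PGK] = -4

Work in coordinates with D = (0, 0), R = (1, 0), Q = (0, 1), K = (1, -1).
1. P lies on line RQ with RP:PQ = 4:(-1) ⇒ P = (-1/3, 4/3)
2. G lies on line PD with PG:GD = 1:3 ⇒ G = (-1/4, 1)
2·[DGR] = -1, 2·[PGK] = 1/4
[DGR]:[PGK] = -1:1/4 = -4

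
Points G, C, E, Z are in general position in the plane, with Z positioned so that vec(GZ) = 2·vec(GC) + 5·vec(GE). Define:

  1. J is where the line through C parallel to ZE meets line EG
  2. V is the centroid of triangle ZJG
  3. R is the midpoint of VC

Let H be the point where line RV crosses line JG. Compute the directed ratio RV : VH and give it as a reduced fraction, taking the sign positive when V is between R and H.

RV:VH = 1/4

Assign G = (0, 0), C = (1, 0), E = (0, 1), Z = (2, 5) — the answer is frame-independent, so this choice is without loss of generality.
1. J is where the line through C parallel to ZE meets line EG ⇒ J = (0, -2)
2. V is the centroid of triangle ZJG ⇒ V = (2/3, 1)
3. R is the midpoint of VC ⇒ R = (5/6, 1/2)
line RV meets JG at H = (0, 3)
V = R + t·(H−R) with t = 1/5, so RV:VH = 1/5:4/5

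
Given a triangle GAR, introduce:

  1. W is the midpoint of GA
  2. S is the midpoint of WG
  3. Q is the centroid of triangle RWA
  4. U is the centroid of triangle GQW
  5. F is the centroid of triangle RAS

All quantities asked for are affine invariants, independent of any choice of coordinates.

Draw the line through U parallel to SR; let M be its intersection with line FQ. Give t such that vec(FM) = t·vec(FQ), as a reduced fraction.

t = -5/3

Work in coordinates with G = (0, 0), A = (1, 0), R = (0, 1).
1. W is the midpoint of GA ⇒ W = (1/2, 0)
2. S is the midpoint of WG ⇒ S = (1/4, 0)
3. Q is the centroid of triangle RWA ⇒ Q = (1/2, 1/3)
4. U is the centroid of triangle GQW ⇒ U = (1/3, 1/9)
5. F is the centroid of triangle RAS ⇒ F = (5/12, 1/3)
through U parallel to SR: direction (-1/4, 1); meets FQ at M = (5/18, 1/3)
M = F + t·(Q−F) with t = -5/3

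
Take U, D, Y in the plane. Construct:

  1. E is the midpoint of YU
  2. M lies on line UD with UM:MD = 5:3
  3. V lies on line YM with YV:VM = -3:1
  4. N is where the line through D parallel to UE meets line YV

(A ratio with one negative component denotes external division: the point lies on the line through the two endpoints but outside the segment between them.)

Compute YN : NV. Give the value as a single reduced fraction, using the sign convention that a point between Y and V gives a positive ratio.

Set U = (0, 0), D = (1, 0), Y = (0, 1); any affine frame gives the same invariant.
1. E is the midpoint of YU ⇒ E = (0, 1/2)
2. M lies on line UD with UM:MD = 5:3 ⇒ M = (5/8, 0)
3. V lies on line YM with YV:VM = -3:1 ⇒ V = (15/16, -1/2)
4. N is where the line through D parallel to UE meets line YV ⇒ N = (1, -3/5)
N = Y + t·(V−Y) with t = 16/15, so YN:NV = t:(1−t) = 16/15:-1/15

YN:NV = -16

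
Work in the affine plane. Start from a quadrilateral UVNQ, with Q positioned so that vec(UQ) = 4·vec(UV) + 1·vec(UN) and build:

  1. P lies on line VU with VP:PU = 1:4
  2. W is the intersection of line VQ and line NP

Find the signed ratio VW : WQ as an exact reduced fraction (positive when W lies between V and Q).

VW:WQ = -1/20

Choose coordinates U = (0, 0), V = (1, 0), N = (0, 1), Q = (4, 1).
1. P lies on line VU with VP:PU = 1:4 ⇒ P = (4/5, 0)
2. W is the intersection of line VQ and line NP ⇒ W = (16/19, -1/19)
W = V + t·(Q−V) with t = -1/19, so VW:WQ = t:(1−t) = -1/19:20/19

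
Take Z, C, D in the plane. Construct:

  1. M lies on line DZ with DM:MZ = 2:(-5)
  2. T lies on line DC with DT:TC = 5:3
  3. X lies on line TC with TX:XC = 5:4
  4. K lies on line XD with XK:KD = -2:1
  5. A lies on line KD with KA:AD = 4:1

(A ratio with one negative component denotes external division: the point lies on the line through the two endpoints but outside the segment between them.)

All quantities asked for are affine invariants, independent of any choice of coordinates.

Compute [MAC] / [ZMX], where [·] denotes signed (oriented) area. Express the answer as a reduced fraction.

Work in coordinates with Z = (0, 0), C = (1, 0), D = (0, 1).
1. M lies on line DZ with DM:MZ = 2:(-5) ⇒ M = (0, 5/3)
2. T lies on line DC with DT:TC = 5:3 ⇒ T = (5/8, 3/8)
3. X lies on line TC with TX:XC = 5:4 ⇒ X = (5/6, 1/6)
4. K lies on line XD with XK:KD = -2:1 ⇒ K = (-5/6, 11/6)
5. A lies on line KD with KA:AD = 4:1 ⇒ A = (-1/6, 7/6)
2·[MAC] = 7/9, 2·[ZMX] = -25/18
[MAC]:[ZMX] = 7/9:-25/18 = -14/25

[MAC]:[ZMX] = -14/25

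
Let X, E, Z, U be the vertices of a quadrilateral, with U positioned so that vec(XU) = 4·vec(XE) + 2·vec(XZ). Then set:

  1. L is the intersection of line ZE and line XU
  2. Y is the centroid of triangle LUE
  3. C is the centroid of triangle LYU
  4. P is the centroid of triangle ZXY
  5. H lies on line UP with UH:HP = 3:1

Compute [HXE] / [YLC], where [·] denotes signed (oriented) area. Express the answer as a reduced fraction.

Set X = (0, 0), E = (1, 0), Z = (0, 1), U = (4, 2); any affine frame gives the same invariant.
1. L is the intersection of line ZE and line XU ⇒ L = (2/3, 1/3)
2. Y is the centroid of triangle LUE ⇒ Y = (17/9, 7/9)
3. C is the centroid of triangle LYU ⇒ C = (59/27, 28/27)
4. P is the centroid of triangle ZXY ⇒ P = (17/27, 16/27)
5. H lies on line UP with UH:HP = 3:1 ⇒ H = (53/36, 17/18)
2·[HXE] = 17/18, 2·[YLC] = -5/27
[HXE]:[YLC] = 17/18:-5/27 = -51/10

[HXE]:[YLC] = -51/10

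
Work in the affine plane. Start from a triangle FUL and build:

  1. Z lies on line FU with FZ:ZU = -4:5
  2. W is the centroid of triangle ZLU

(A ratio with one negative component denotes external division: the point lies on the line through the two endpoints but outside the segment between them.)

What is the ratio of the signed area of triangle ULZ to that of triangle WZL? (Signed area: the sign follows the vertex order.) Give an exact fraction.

[ULZ]:[WZL] = -3

Choose coordinates F = (0, 0), U = (1, 0), L = (0, 1).
1. Z lies on line FU with FZ:ZU = -4:5 ⇒ Z = (-4, 0)
2. W is the centroid of triangle ZLU ⇒ W = (-1, 1/3)
2·[ULZ] = 5, 2·[WZL] = -5/3
[ULZ]:[WZL] = 5:-5/3 = -3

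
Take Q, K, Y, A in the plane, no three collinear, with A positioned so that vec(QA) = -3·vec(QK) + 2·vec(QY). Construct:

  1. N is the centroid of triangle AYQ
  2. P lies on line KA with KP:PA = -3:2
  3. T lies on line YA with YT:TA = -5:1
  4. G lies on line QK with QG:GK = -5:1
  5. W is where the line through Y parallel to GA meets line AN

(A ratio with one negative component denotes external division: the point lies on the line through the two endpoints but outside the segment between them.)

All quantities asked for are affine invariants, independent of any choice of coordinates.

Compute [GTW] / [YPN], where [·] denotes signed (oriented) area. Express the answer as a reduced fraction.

Work in coordinates with Q = (0, 0), K = (1, 0), Y = (0, 1), A = (-3, 2).
1. N is the centroid of triangle AYQ ⇒ N = (-1, 1)
2. P lies on line KA with KP:PA = -3:2 ⇒ P = (-11, 6)
3. T lies on line YA with YT:TA = -5:1 ⇒ T = (-15/4, 9/4)
4. G lies on line QK with QG:GK = -5:1 ⇒ G = (5/4, 0)
5. W is where the line through Y parallel to GA meets line AN ⇒ W = (-17, 9)
2·[GTW] = -63/16, 2·[YPN] = 5
[GTW]:[YPN] = -63/16:5 = -63/80

[GTW]:[YPN] = -63/80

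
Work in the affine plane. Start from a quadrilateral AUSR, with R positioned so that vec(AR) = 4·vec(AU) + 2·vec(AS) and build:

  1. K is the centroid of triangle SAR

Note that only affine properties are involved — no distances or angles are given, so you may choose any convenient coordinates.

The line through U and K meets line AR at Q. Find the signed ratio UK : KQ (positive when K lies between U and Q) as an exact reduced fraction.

UK:KQ = -5/2

Assign A = (0, 0), U = (1, 0), S = (0, 1), R = (4, 2) — the answer is frame-independent, so this choice is without loss of generality.
1. K is the centroid of triangle SAR ⇒ K = (4/3, 1)
line UK meets AR at Q = (6/5, 3/5)
K = U + t·(Q−U) with t = 5/3, so UK:KQ = 5/3:-2/3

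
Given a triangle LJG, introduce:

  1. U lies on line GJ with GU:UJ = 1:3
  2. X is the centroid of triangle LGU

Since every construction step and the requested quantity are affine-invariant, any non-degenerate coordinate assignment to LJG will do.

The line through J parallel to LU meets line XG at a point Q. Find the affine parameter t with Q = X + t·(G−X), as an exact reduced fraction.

t = -5

Choose coordinates L = (0, 0), J = (1, 0), G = (0, 1).
1. U lies on line GJ with GU:UJ = 1:3 ⇒ U = (1/4, 3/4)
2. X is the centroid of triangle LGU ⇒ X = (1/12, 7/12)
through J parallel to LU: direction (1/4, 3/4); meets XG at Q = (1/2, -3/2)
Q = X + t·(G−X) with t = -5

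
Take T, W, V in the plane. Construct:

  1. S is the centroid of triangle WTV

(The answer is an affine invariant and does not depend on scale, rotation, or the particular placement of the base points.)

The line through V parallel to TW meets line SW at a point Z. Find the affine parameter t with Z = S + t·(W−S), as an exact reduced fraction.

Set T = (0, 0), W = (1, 0), V = (0, 1); any affine frame gives the same invariant.
1. S is the centroid of triangle WTV ⇒ S = (1/3, 1/3)
through V parallel to TW: direction (1, 0); meets SW at Z = (-1, 1)
Z = S + t·(W−S) with t = -2

t = -2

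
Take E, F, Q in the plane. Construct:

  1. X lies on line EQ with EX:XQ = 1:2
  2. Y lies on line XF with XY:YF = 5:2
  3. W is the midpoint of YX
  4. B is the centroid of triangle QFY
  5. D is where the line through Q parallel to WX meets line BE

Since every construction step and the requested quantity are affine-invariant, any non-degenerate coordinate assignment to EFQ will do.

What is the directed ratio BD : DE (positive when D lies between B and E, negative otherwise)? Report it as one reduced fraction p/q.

BD:DE = -4/9

Set E = (0, 0), F = (1, 0), Q = (0, 1); any affine frame gives the same invariant.
1. X lies on line EQ with EX:XQ = 1:2 ⇒ X = (0, 1/3)
2. Y lies on line XF with XY:YF = 5:2 ⇒ Y = (5/7, 2/21)
3. W is the midpoint of YX ⇒ W = (5/14, 3/14)
4. B is the centroid of triangle QFY ⇒ B = (4/7, 23/63)
5. D is where the line through Q parallel to WX meets line BE ⇒ D = (36/35, 23/35)
D = B + t·(E−B) with t = -4/5, so BD:DE = t:(1−t) = -4/5:9/5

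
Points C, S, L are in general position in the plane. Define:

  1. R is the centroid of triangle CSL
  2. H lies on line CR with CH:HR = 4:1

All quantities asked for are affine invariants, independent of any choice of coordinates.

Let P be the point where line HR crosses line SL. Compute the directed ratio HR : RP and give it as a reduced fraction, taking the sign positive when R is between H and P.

HR:RP = 2/5

Set C = (0, 0), S = (1, 0), L = (0, 1); any affine frame gives the same invariant.
1. R is the centroid of triangle CSL ⇒ R = (1/3, 1/3)
2. H lies on line CR with CH:HR = 4:1 ⇒ H = (4/15, 4/15)
line HR meets SL at P = (1/2, 1/2)
R = H + t·(P−H) with t = 2/7, so HR:RP = 2/7:5/7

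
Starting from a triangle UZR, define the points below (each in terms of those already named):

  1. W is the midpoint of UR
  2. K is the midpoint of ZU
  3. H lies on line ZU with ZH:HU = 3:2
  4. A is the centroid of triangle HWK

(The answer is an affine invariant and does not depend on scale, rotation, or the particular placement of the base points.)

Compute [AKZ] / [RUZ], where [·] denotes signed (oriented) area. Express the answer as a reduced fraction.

Set U = (0, 0), Z = (1, 0), R = (0, 1); any affine frame gives the same invariant.
1. W is the midpoint of UR ⇒ W = (0, 1/2)
2. K is the midpoint of ZU ⇒ K = (1/2, 0)
3. H lies on line ZU with ZH:HU = 3:2 ⇒ H = (2/5, 0)
4. A is the centroid of triangle HWK ⇒ A = (3/10, 1/6)
2·[AKZ] = 1/12, 2·[RUZ] = 1
[AKZ]:[RUZ] = 1/12:1 = 1/12

[AKZ]:[RUZ] = 1/12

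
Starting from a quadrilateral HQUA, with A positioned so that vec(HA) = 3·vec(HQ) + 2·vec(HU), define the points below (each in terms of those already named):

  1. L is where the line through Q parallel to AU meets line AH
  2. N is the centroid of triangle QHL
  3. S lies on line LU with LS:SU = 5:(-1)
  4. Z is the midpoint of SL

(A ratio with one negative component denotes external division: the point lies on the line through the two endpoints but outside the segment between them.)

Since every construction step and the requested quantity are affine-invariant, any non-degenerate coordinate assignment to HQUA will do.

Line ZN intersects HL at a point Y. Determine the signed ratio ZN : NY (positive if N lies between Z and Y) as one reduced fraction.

ZN:NY = -61/16

Choose coordinates H = (0, 0), Q = (1, 0), U = (0, 1), A = (3, 2).
1. L is where the line through Q parallel to AU meets line AH ⇒ L = (-1, -2/3)
2. N is the centroid of triangle QHL ⇒ N = (0, -2/9)
3. S lies on line LU with LS:SU = 5:(-1) ⇒ S = (1/4, 17/12)
4. Z is the midpoint of SL ⇒ Z = (-3/8, 3/8)
line ZN meets HL at Y = (-6/61, -4/61)
N = Z + t·(Y−Z) with t = 61/45, so ZN:NY = 61/45:-16/45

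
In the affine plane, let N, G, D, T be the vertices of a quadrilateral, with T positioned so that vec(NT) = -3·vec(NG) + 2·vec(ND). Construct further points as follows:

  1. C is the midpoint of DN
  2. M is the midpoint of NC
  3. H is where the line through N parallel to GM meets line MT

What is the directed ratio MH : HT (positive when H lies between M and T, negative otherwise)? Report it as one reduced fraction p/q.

Assign N = (0, 0), G = (1, 0), D = (0, 1), T = (-3, 2) — the answer is frame-independent, so this choice is without loss of generality.
1. C is the midpoint of DN ⇒ C = (0, 1/2)
2. M is the midpoint of NC ⇒ M = (0, 1/4)
3. H is where the line through N parallel to GM meets line MT ⇒ H = (3/4, -3/16)
H = M + t·(T−M) with t = -1/4, so MH:HT = t:(1−t) = -1/4:5/4

MH:HT = -1/5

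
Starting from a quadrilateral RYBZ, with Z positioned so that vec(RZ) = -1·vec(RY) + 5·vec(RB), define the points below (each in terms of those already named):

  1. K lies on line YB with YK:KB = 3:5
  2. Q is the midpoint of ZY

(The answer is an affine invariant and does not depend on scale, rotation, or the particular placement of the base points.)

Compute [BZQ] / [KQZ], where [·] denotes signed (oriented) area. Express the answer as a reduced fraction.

Work in coordinates with R = (0, 0), Y = (1, 0), B = (0, 1), Z = (-1, 5).
1. K lies on line YB with YK:KB = 3:5 ⇒ K = (5/8, 3/8)
2. Q is the midpoint of ZY ⇒ Q = (0, 5/2)
2·[BZQ] = -3/2, 2·[KQZ] = 9/16
[BZQ]:[KQZ] = -3/2:9/16 = -8/3

[BZQ]:[KQZ] = -8/3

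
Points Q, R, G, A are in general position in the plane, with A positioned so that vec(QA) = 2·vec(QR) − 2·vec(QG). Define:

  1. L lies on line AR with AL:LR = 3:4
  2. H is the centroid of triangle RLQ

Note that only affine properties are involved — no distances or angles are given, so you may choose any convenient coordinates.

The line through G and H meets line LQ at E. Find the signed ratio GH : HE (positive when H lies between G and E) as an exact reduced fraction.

Work in coordinates with Q = (0, 0), R = (1, 0), G = (0, 1), A = (2, -2).
1. L lies on line AR with AL:LR = 3:4 ⇒ L = (11/7, -8/7)
2. H is the centroid of triangle RLQ ⇒ H = (6/7, -8/21)
line GH meets LQ at E = (198/175, -144/175)
H = G + t·(E−G) with t = 25/33, so GH:HE = 25/33:8/33

GH:HE = 25/8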